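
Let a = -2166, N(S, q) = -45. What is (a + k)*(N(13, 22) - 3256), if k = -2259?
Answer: 14606925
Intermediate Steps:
(a + k)*(N(13, 22) - 3256) = (-2166 - 2259)*(-45 - 3256) = -4425*(-3301) = 14606925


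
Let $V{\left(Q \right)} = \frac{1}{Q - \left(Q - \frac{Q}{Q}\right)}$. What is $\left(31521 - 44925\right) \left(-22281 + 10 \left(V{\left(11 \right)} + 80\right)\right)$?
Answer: $287797284$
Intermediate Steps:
$V{\left(Q \right)} = 1$ ($V{\left(Q \right)} = \frac{1}{Q - \left(-1 + Q\right)} = 1^{-1} = 1$)
$\left(31521 - 44925\right) \left(-22281 + 10 \left(V{\left(11 \right)} + 80\right)\right) = \left(31521 - 44925\right) \left(-22281 + 10 \left(1 + 80\right)\right) = - 13404 \left(-22281 + 10 \cdot 81\right) = - 13404 \left(-22281 + 810\right) = \left(-13404\right) \left(-21471\right) = 287797284$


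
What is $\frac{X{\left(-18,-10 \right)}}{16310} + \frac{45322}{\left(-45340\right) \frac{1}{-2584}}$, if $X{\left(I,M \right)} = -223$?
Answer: $\frac{95504369603}{36974770} \approx 2583.0$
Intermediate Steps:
$\frac{X{\left(-18,-10 \right)}}{16310} + \frac{45322}{\left(-45340\right) \frac{1}{-2584}} = - \frac{223}{16310} + \frac{45322}{\left(-45340\right) \frac{1}{-2584}} = \left(-223\right) \frac{1}{16310} + \frac{45322}{\left(-45340\right) \left(- \frac{1}{2584}\right)} = - \frac{223}{16310} + \frac{45322}{\frac{11335}{646}} = - \frac{223}{16310} + 45322 \cdot \frac{646}{11335} = - \frac{223}{16310} + \frac{29278012}{11335} = \frac{95504369603}{36974770}$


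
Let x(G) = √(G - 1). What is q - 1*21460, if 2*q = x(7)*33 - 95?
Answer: -43015/2 + 33*√6/2 ≈ -21467.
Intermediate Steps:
x(G) = √(-1 + G)
q = -95/2 + 33*√6/2 (q = (√(-1 + 7)*33 - 95)/2 = (√6*33 - 95)/2 = (33*√6 - 95)/2 = (-95 + 33*√6)/2 = -95/2 + 33*√6/2 ≈ -7.0834)
q - 1*21460 = (-95/2 + 33*√6/2) - 1*21460 = (-95/2 + 33*√6/2) - 21460 = -43015/2 + 33*√6/2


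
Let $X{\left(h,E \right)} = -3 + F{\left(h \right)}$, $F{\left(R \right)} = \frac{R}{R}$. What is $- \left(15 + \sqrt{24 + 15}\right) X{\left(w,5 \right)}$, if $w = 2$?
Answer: $30 + 2 \sqrt{39} \approx 42.49$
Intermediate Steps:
$F{\left(R \right)} = 1$
$X{\left(h,E \right)} = -2$ ($X{\left(h,E \right)} = -3 + 1 = -2$)
$- \left(15 + \sqrt{24 + 15}\right) X{\left(w,5 \right)} = - \left(15 + \sqrt{24 + 15}\right) \left(-2\right) = - \left(15 + \sqrt{39}\right) \left(-2\right) = - (-30 - 2 \sqrt{39}) = 30 + 2 \sqrt{39}$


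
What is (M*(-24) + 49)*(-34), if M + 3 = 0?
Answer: -4114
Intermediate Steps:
M = -3 (M = -3 + 0 = -3)
(M*(-24) + 49)*(-34) = (-3*(-24) + 49)*(-34) = (72 + 49)*(-34) = 121*(-34) = -4114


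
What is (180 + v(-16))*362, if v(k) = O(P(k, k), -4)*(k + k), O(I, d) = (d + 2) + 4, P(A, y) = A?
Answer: 41992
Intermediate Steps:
O(I, d) = 6 + d (O(I, d) = (2 + d) + 4 = 6 + d)
v(k) = 4*k (v(k) = (6 - 4)*(k + k) = 2*(2*k) = 4*k)
(180 + v(-16))*362 = (180 + 4*(-16))*362 = (180 - 64)*362 = 116*362 = 41992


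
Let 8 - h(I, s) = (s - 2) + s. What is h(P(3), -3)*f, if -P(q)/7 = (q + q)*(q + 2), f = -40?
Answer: -640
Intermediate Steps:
P(q) = -14*q*(2 + q) (P(q) = -7*(q + q)*(q + 2) = -7*2*q*(2 + q) = -14*q*(2 + q))
h(I, s) = 10 - 2*s (h(I, s) = 8 - ((s - 2) + s) = 8 - ((-2 + s) + s) = 8 - (-2 + 2*s) = 8 + (2 - 2*s) = 10 - 2*s)
h(P(3), -3)*f = (10 - 2*(-3))*(-40) = (10 + 6)*(-40) = 16*(-40) = -640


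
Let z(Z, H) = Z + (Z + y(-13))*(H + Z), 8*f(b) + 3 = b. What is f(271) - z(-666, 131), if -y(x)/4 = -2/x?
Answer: -9254433/26 ≈ -3.5594e+5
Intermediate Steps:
y(x) = 8/x (y(x) = -(-8)/x = 8/x)
f(b) = -3/8 + b/8
z(Z, H) = Z + (-8/13 + Z)*(H + Z) (z(Z, H) = Z + (Z + 8/(-13))*(H + Z) = Z + (Z + 8*(-1/13))*(H + Z) = Z + (Z - 8/13)*(H + Z) = Z + (-8/13 + Z)*(H + Z))
f(271) - z(-666, 131) = (-3/8 + (1/8)*271) - ((-666)**2 - 8/13*131 + (5/13)*(-666) + 131*(-666)) = (-3/8 + 271/8) - (443556 - 1048/13 - 3330/13 - 87246) = 67/2 - 1*4627652/13 = 67/2 - 4627652/13 = -9254433/26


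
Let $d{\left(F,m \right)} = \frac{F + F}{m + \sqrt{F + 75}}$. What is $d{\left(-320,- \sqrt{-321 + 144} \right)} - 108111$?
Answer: $-108111 + \frac{640}{i \sqrt{177} - 7 i \sqrt{5}} \approx -1.0811 \cdot 10^{5} + 272.53 i$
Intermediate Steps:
$d{\left(F,m \right)} = \frac{2 F}{m + \sqrt{75 + F}}$
$d{\left(-320,- \sqrt{-321 + 144} \right)} - 108111 = 2 \left(-320\right) \frac{1}{- \sqrt{-321 + 144} + \sqrt{75 - 320}} - 108111 = 2 \left(-320\right) \frac{1}{- \sqrt{-177} + \sqrt{-245}} - 108111 = 2 \left(-320\right) \frac{1}{- i \sqrt{177} + 7 i \sqrt{5}} - 108111 = - \frac{640}{- i \sqrt{177} + 7 i \sqrt{5}} - 108111 = -108111 - \frac{640}{- i \sqrt{177} + 7 i \sqrt{5}}$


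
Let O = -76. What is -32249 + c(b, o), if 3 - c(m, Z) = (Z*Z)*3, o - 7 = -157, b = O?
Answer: -99746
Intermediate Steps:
b = -76
o = -150 (o = 7 - 157 = -150)
c(m, Z) = 3 - 3*Z**2 (c(m, Z) = 3 - Z*Z*3 = 3 - Z**2*3 = 3 - 3*Z**2)
-32249 + c(b, o) = -32249 + (3 - 3*(-150)**2) = -32249 + (3 - 3*22500) = -32249 + (3 - 67500) = -32249 - 67497 = -99746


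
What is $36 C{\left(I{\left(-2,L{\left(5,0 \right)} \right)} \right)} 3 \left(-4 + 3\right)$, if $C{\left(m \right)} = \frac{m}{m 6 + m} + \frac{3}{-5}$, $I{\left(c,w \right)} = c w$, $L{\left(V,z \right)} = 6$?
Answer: $\frac{1728}{35} \approx 49.371$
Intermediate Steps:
$C{\left(m \right)} = - \frac{16}{35}$ ($C{\left(m \right)} = \frac{m}{6 m + m} + 3 \left(- \frac{1}{5}\right) = \frac{m}{7 m} - \frac{3}{5} = m \frac{1}{7 m} - \frac{3}{5} = \frac{1}{7} - \frac{3}{5} = - \frac{16}{35}$)
$36 C{\left(I{\left(-2,L{\left(5,0 \right)} \right)} \right)} 3 \left(-4 + 3\right) = 36 \left(- \frac{16}{35}\right) 3 \left(-4 + 3\right) = - \frac{576 \cdot 3 \left(-1\right)}{35} = \left(- \frac{576}{35}\right) \left(-3\right) = \frac{1728}{35}$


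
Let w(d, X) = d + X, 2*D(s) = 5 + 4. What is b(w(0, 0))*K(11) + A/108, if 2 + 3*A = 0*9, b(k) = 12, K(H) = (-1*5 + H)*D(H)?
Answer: 52487/162 ≈ 323.99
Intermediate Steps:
D(s) = 9/2 (D(s) = (5 + 4)/2 = (½)*9 = 9/2)
w(d, X) = X + d
K(H) = -45/2 + 9*H/2 (K(H) = (-1*5 + H)*(9/2) = (-5 + H)*(9/2) = -45/2 + 9*H/2)
A = -⅔ (A = -⅔ + (0*9)/3 = -⅔ + (⅓)*0 = -⅔ + 0 = -⅔ ≈ -0.66667)
b(w(0, 0))*K(11) + A/108 = 12*(-45/2 + (9/2)*11) - ⅔/108 = 12*(-45/2 + 99/2) - ⅔*1/108 = 12*27 - 1/162 = 324 - 1/162 = 52487/162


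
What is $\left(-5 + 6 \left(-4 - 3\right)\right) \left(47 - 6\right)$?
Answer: $-1927$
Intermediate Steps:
$\left(-5 + 6 \left(-4 - 3\right)\right) \left(47 - 6\right) = \left(-5 + 6 \left(-4 - 3\right)\right) 41 = \left(-5 + 6 \left(-7\right)\right) 41 = \left(-5 - 42\right) 41 = \left(-47\right) 41 = -1927$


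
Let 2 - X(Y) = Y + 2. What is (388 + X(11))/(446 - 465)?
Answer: -377/19 ≈ -19.842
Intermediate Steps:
X(Y) = -Y (X(Y) = 2 - (Y + 2) = 2 - (2 + Y) = 2 + (-2 - Y) = -Y)
(388 + X(11))/(446 - 465) = (388 - 1*11)/(446 - 465) = (388 - 11)/(-19) = 377*(-1/19) = -377/19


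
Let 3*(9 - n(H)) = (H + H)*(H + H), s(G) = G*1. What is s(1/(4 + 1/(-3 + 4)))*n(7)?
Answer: -169/15 ≈ -11.267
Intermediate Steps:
s(G) = G
n(H) = 9 - 4*H²/3 (n(H) = 9 - (H + H)*(H + H)/3 = 9 - 2*H*2*H/3 = 9 - 4*H²/3)
s(1/(4 + 1/(-3 + 4)))*n(7) = (9 - 4/3*7²)/(4 + 1/(-3 + 4)) = (9 - 4/3*49)/(4 + 1/1) = (9 - 196/3)/(4 + 1) = -169/3/5 = (⅕)*(-169/3) = -169/15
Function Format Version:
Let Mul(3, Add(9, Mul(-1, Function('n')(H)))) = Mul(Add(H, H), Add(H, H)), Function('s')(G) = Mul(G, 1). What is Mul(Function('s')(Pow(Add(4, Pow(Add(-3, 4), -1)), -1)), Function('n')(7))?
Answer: Rational(-169, 15) ≈ -11.267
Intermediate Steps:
Function('s')(G) = G
Function('n')(H) = Add(9, Mul(Rational(-4, 3), Pow(H, 2))) (Function('n')(H) = Add(9, Mul(Rational(-1, 3), Mul(Add(H, H), Add(H, H)))) = Add(9, Mul(Rational(-1, 3), Mul(Mul(2, H), Mul(2, H)))) = Add(9, Mul(Rational(-1, 3), Mul(4, Pow(H, 2)))) = Add(9, Mul(Rational(-4, 3), Pow(H, 2))))
Mul(Function('s')(Pow(Add(4, Pow(Add(-3, 4), -1)), -1)), Function('n')(7)) = Mul(Pow(Add(4, Pow(Add(-3, 4), -1)), -1), Add(9, Mul(Rational(-4, 3), Pow(7, 2)))) = Mul(Pow(Add(4, Pow(1, -1)), -1), Add(9, Mul(Rational(-4, 3), 49))) = Mul(Pow(Add(4, 1), -1), Add(9, Rational(-196, 3))) = Mul(Pow(5, -1), Rational(-169, 3)) = Mul(Rational(1, 5), Rational(-169, 3)) = Rational(-169, 15)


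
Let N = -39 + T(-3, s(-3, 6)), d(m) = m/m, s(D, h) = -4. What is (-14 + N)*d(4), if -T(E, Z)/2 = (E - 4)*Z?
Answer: -109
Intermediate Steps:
T(E, Z) = -2*Z*(-4 + E) (T(E, Z) = -2*(E - 4)*Z = -2*(-4 + E)*Z = -2*Z*(-4 + E))
d(m) = 1
N = -95 (N = -39 + 2*(-4)*(4 - 1*(-3)) = -39 + 2*(-4)*(4 + 3) = -39 + 2*(-4)*7 = -39 - 56 = -95)
(-14 + N)*d(4) = (-14 - 95)*1 = -109*1 = -109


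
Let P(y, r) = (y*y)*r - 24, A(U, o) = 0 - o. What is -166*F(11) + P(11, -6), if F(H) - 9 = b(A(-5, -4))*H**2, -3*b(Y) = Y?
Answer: 73612/3 ≈ 24537.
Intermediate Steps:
A(U, o) = -o
b(Y) = -Y/3
P(y, r) = -24 + r*y**2 (P(y, r) = y**2*r - 24 = r*y**2 - 24 = -24 + r*y**2)
F(H) = 9 - 4*H**2/3 (F(H) = 9 + (-(-1)*(-4)/3)*H**2 = 9 + (-1/3*4)*H**2 = 9 - 4*H**2/3)
-166*F(11) + P(11, -6) = -166*(9 - 4/3*11**2) + (-24 - 6*11**2) = -166*(9 - 4/3*121) + (-24 - 6*121) = -166*(9 - 484/3) + (-24 - 726) = -166*(-457/3) - 750 = 75862/3 - 750 = 73612/3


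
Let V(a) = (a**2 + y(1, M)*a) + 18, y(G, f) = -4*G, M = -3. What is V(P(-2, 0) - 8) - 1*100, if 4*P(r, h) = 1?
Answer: 145/16 ≈ 9.0625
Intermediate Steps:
P(r, h) = 1/4 (P(r, h) = (1/4)*1 = 1/4)
V(a) = 18 + a**2 - 4*a (V(a) = (a**2 + (-4*1)*a) + 18 = (a**2 - 4*a) + 18 = 18 + a**2 - 4*a)
V(P(-2, 0) - 8) - 1*100 = (18 + (1/4 - 8)**2 - 4*(1/4 - 8)) - 1*100 = (18 + (-31/4)**2 - 4*(-31/4)) - 100 = (18 + 961/16 + 31) - 100 = 1745/16 - 100 = 145/16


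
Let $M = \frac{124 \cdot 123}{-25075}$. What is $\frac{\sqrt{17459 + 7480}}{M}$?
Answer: $- \frac{25075 \sqrt{2771}}{5084} \approx -259.63$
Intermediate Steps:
$M = - \frac{15252}{25075}$ ($M = 15252 \left(- \frac{1}{25075}\right) = - \frac{15252}{25075} \approx -0.60826$)
$\frac{\sqrt{17459 + 7480}}{M} = \frac{\sqrt{17459 + 7480}}{- \frac{15252}{25075}} = \sqrt{24939} \left(- \frac{25075}{15252}\right) = 3 \sqrt{2771} \left(- \frac{25075}{15252}\right) = - \frac{25075 \sqrt{2771}}{5084}$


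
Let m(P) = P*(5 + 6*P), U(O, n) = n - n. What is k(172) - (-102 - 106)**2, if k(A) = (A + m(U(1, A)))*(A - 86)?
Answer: -28472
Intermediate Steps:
U(O, n) = 0
k(A) = A*(-86 + A) (k(A) = (A + 0*(5 + 6*0))*(A - 86) = (A + 0*(5 + 0))*(-86 + A) = (A + 0*5)*(-86 + A) = (A + 0)*(-86 + A) = A*(-86 + A))
k(172) - (-102 - 106)**2 = 172*(-86 + 172) - (-102 - 106)**2 = 172*86 - 1*(-208)**2 = 14792 - 1*43264 = 14792 - 43264 = -28472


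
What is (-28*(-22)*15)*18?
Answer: 166320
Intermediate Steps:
(-28*(-22)*15)*18 = (616*15)*18 = 9240*18 = 166320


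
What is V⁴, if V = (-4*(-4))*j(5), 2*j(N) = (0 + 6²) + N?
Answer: 11574317056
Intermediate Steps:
j(N) = 18 + N/2 (j(N) = ((0 + 6²) + N)/2 = ((0 + 36) + N)/2 = (36 + N)/2 = 18 + N/2)
V = 328 (V = (-4*(-4))*(18 + (½)*5) = 16*(18 + 5/2) = 16*(41/2) = 328)
V⁴ = 328⁴ = 11574317056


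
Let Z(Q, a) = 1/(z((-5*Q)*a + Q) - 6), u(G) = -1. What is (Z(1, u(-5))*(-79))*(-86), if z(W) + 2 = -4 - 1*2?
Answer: -3397/7 ≈ -485.29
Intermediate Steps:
z(W) = -8 (z(W) = -2 + (-4 - 1*2) = -2 + (-4 - 2) = -2 - 6 = -8)
Z(Q, a) = -1/14 (Z(Q, a) = 1/(-8 - 6) = 1/(-14) = -1/14)
(Z(1, u(-5))*(-79))*(-86) = -1/14*(-79)*(-86) = (79/14)*(-86) = -3397/7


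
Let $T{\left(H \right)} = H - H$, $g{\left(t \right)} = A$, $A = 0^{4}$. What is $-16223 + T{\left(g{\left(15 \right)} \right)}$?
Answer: $-16223$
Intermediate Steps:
$A = 0$
$g{\left(t \right)} = 0$
$T{\left(H \right)} = 0$
$-16223 + T{\left(g{\left(15 \right)} \right)} = -16223 + 0 = -16223$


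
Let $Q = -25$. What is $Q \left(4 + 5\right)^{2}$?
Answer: $-2025$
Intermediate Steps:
$Q \left(4 + 5\right)^{2} = - 25 \left(4 + 5\right)^{2} = - 25 \cdot 9^{2} = \left(-25\right) 81 = -2025$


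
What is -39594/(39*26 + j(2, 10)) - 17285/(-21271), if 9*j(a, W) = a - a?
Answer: -137446164/3594799 ≈ -38.235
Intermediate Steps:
j(a, W) = 0 (j(a, W) = (a - a)/9 = (1/9)*0 = 0)
-39594/(39*26 + j(2, 10)) - 17285/(-21271) = -39594/(39*26 + 0) - 17285/(-21271) = -39594/(1014 + 0) - 17285*(-1/21271) = -39594/1014 + 17285/21271 = -39594*1/1014 + 17285/21271 = -6599/169 + 17285/21271 = -137446164/3594799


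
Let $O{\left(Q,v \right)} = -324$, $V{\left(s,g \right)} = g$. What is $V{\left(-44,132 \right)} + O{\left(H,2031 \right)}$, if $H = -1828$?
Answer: $-192$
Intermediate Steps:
$V{\left(-44,132 \right)} + O{\left(H,2031 \right)} = 132 - 324 = -192$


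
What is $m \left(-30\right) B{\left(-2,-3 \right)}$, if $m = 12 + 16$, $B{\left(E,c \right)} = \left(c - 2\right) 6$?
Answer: $25200$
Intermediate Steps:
$B{\left(E,c \right)} = -12 + 6 c$ ($B{\left(E,c \right)} = \left(-2 + c\right) 6 = -12 + 6 c$)
$m = 28$
$m \left(-30\right) B{\left(-2,-3 \right)} = 28 \left(-30\right) \left(-12 + 6 \left(-3\right)\right) = - 840 \left(-12 - 18\right) = \left(-840\right) \left(-30\right) = 25200$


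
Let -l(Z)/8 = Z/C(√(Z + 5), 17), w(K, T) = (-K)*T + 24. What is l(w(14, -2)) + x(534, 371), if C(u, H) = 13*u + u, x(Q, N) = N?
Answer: 371 - 208*√57/399 ≈ 367.06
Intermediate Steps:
w(K, T) = 24 - K*T (w(K, T) = -K*T + 24 = 24 - K*T)
C(u, H) = 14*u
l(Z) = -4*Z/(7*√(5 + Z)) (l(Z) = -8*Z/(14*√(Z + 5)) = -8*Z/(14*√(5 + Z)) = -8*Z*1/(14*√(5 + Z)) = -4*Z/(7*√(5 + Z)))
l(w(14, -2)) + x(534, 371) = -4*(24 - 1*14*(-2))/(7*√(5 + (24 - 1*14*(-2)))) + 371 = -4*(24 + 28)/(7*√(5 + (24 + 28))) + 371 = -4/7*52/√(5 + 52) + 371 = -4/7*52/√57 + 371 = -4/7*52*√57/57 + 371 = -208*√57/399 + 371 = 371 - 208*√57/399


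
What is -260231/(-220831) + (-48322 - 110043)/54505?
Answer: -4157602132/2407278731 ≈ -1.7271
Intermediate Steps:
-260231/(-220831) + (-48322 - 110043)/54505 = -260231*(-1/220831) - 158365*1/54505 = 260231/220831 - 31673/10901 = -4157602132/2407278731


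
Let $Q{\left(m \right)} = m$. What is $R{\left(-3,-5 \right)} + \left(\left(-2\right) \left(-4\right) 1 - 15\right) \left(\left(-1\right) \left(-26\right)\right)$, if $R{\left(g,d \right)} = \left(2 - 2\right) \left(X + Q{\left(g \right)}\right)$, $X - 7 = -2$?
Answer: $-182$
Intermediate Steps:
$X = 5$ ($X = 7 - 2 = 5$)
$R{\left(g,d \right)} = 0$ ($R{\left(g,d \right)} = \left(2 - 2\right) \left(5 + g\right) = 0 \left(5 + g\right) = 0$)
$R{\left(-3,-5 \right)} + \left(\left(-2\right) \left(-4\right) 1 - 15\right) \left(\left(-1\right) \left(-26\right)\right) = 0 + \left(\left(-2\right) \left(-4\right) 1 - 15\right) \left(\left(-1\right) \left(-26\right)\right) = 0 + \left(8 \cdot 1 - 15\right) 26 = 0 + \left(8 - 15\right) 26 = 0 - 182 = -182$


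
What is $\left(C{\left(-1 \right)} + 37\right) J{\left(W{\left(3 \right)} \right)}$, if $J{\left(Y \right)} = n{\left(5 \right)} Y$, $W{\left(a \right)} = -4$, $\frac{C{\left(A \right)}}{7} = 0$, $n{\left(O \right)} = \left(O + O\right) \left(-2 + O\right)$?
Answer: $-4440$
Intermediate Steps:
$n{\left(O \right)} = 2 O \left(-2 + O\right)$
$C{\left(A \right)} = 0$ ($C{\left(A \right)} = 7 \cdot 0 = 0$)
$J{\left(Y \right)} = 30 Y$ ($J{\left(Y \right)} = 2 \cdot 5 \left(-2 + 5\right) Y = 2 \cdot 5 \cdot 3 Y = 30 Y$)
$\left(C{\left(-1 \right)} + 37\right) J{\left(W{\left(3 \right)} \right)} = \left(0 + 37\right) 30 \left(-4\right) = 37 \left(-120\right) = -4440$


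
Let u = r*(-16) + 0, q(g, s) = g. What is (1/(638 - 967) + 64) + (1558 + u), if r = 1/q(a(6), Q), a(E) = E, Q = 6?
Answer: 1598279/987 ≈ 1619.3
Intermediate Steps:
r = ⅙ (r = 1/6 = ⅙ ≈ 0.16667)
u = -8/3 (u = (⅙)*(-16) + 0 = -8/3 + 0 = -8/3 ≈ -2.6667)
(1/(638 - 967) + 64) + (1558 + u) = (1/(638 - 967) + 64) + (1558 - 8/3) = (1/(-329) + 64) + 4666/3 = (-1/329 + 64) + 4666/3 = 21055/329 + 4666/3 = 1598279/987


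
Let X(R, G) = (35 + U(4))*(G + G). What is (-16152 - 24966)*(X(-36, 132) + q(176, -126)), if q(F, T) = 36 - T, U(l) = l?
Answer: -430012044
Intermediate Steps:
X(R, G) = 78*G (X(R, G) = (35 + 4)*(G + G) = 39*(2*G) = 78*G)
(-16152 - 24966)*(X(-36, 132) + q(176, -126)) = (-16152 - 24966)*(78*132 + (36 - 1*(-126))) = -41118*(10296 + (36 + 126)) = -41118*(10296 + 162) = -41118*10458 = -430012044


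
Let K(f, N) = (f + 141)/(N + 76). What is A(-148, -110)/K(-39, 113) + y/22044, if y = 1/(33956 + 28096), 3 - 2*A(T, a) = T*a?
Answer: -350672014125955/23253862896 ≈ -15080.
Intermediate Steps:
K(f, N) = (141 + f)/(76 + N)
A(T, a) = 3/2 - T*a/2
y = 1/62052 ≈ 1.6116e-5
A(-148, -110)/K(-39, 113) + y/22044 = (3/2 - ½*(-148)*(-110))/(((141 - 39)/(76 + 113))) + (1/62052)/22044 = (3/2 - 8140)/((102/189)) + (1/62052)*(1/22044) = -16277/(2*((1/189)*102)) + 1/1367874288 = -16277/(2*34/63) + 1/1367874288 = -16277/2*63/34 + 1/1367874288 = -1025451/68 + 1/1367874288 = -350672014125955/23253862896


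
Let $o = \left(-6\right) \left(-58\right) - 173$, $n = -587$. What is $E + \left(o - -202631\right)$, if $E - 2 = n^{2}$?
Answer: $547377$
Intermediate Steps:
$o = 175$ ($o = 348 - 173 = 175$)
$E = 344571$ ($E = 2 + \left(-587\right)^{2} = 2 + 344569 = 344571$)
$E + \left(o - -202631\right) = 344571 + \left(175 - -202631\right) = 344571 + \left(175 + 202631\right) = 344571 + 202806 = 547377$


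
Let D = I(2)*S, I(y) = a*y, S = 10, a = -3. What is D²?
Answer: 3600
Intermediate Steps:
I(y) = -3*y
D = -60 (D = -3*2*10 = -6*10 = -60)
D² = (-60)² = 3600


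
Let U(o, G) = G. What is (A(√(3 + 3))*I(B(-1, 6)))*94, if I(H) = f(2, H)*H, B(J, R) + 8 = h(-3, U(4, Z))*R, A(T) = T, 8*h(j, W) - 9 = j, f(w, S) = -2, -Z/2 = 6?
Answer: 658*√6 ≈ 1611.8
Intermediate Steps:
Z = -12 (Z = -2*6 = -12)
h(j, W) = 9/8 + j/8
B(J, R) = -8 + 3*R/4 (B(J, R) = -8 + (9/8 + (⅛)*(-3))*R = -8 + (9/8 - 3/8)*R = -8 + 3*R/4)
I(H) = -2*H
(A(√(3 + 3))*I(B(-1, 6)))*94 = (√(3 + 3)*(-2*(-8 + (¾)*6)))*94 = (√6*(-2*(-8 + 9/2)))*94 = (√6*(-2*(-7/2)))*94 = (√6*7)*94 = (7*√6)*94 = 658*√6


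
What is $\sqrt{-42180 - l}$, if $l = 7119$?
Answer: $i \sqrt{49299} \approx 222.03 i$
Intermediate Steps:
$\sqrt{-42180 - l} = \sqrt{-42180 - 7119} = \sqrt{-49299} = i \sqrt{49299}$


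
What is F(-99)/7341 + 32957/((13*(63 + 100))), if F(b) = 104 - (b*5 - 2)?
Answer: 243210856/15555579 ≈ 15.635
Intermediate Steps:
F(b) = 106 - 5*b (F(b) = 104 - (5*b - 2) = 104 - (-2 + 5*b) = 104 + (2 - 5*b) = 106 - 5*b)
F(-99)/7341 + 32957/((13*(63 + 100))) = (106 - 5*(-99))/7341 + 32957/((13*(63 + 100))) = (106 + 495)*(1/7341) + 32957/((13*163)) = 601*(1/7341) + 32957/2119 = 601/7341 + 32957*(1/2119) = 601/7341 + 32957/2119 = 243210856/15555579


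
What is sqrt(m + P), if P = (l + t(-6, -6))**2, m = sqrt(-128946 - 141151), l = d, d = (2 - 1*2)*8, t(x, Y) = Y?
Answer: sqrt(36 + I*sqrt(270097)) ≈ 16.688 + 15.572*I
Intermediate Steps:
d = 0 (d = (2 - 2)*8 = 0*8 = 0)
l = 0
m = I*sqrt(270097) (m = sqrt(-270097) = I*sqrt(270097) ≈ 519.71*I)
P = 36 (P = (0 - 6)**2 = (-6)**2 = 36)
sqrt(m + P) = sqrt(I*sqrt(270097) + 36) = sqrt(36 + I*sqrt(270097))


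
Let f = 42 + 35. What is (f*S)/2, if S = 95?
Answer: 7315/2 ≈ 3657.5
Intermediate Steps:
f = 77
(f*S)/2 = (77*95)/2 = 7315*(½) = 7315/2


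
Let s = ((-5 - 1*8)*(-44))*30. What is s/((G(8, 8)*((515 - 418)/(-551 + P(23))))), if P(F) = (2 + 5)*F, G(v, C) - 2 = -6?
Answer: 1673100/97 ≈ 17248.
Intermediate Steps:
G(v, C) = -4 (G(v, C) = 2 - 6 = -4)
P(F) = 7*F
s = 17160 (s = ((-5 - 8)*(-44))*30 = -13*(-44)*30 = 572*30 = 17160)
s/((G(8, 8)*((515 - 418)/(-551 + P(23))))) = 17160/((-4*(515 - 418)/(-551 + 7*23))) = 17160/((-388/(-551 + 161))) = 17160/((-388/(-390))) = 17160/((-388*(-1)/390)) = 17160/((-4*(-97/390))) = 17160/(194/195) = 17160*(195/194) = 1673100/97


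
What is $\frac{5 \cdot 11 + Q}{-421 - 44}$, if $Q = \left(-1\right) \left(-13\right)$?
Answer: $- \frac{68}{465} \approx -0.14624$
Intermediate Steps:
$Q = 13$
$\frac{5 \cdot 11 + Q}{-421 - 44} = \frac{5 \cdot 11 + 13}{-421 - 44} = \frac{55 + 13}{-465} = 68 \left(- \frac{1}{465}\right) = - \frac{68}{465}$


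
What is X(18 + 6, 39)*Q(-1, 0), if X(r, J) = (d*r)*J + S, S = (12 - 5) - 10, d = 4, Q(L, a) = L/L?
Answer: 3741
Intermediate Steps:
Q(L, a) = 1
S = -3 (S = 7 - 10 = -3)
X(r, J) = -3 + 4*J*r (X(r, J) = (4*r)*J - 3 = 4*J*r - 3 = -3 + 4*J*r)
X(18 + 6, 39)*Q(-1, 0) = (-3 + 4*39*(18 + 6))*1 = (-3 + 4*39*24)*1 = (-3 + 3744)*1 = 3741*1 = 3741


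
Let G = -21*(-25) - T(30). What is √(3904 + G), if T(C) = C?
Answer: √4399 ≈ 66.325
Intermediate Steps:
G = 495 (G = -21*(-25) - 1*30 = 525 - 30 = 495)
√(3904 + G) = √(3904 + 495) = √4399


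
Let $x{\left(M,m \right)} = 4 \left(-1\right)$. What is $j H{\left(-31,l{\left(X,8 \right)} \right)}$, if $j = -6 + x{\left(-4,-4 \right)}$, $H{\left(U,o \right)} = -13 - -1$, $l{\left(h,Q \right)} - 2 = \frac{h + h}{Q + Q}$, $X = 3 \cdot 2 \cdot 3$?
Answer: $120$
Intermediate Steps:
$x{\left(M,m \right)} = -4$
$X = 18$ ($X = 6 \cdot 3 = 18$)
$l{\left(h,Q \right)} = 2 + \frac{h}{Q}$ ($l{\left(h,Q \right)} = 2 + \frac{h + h}{Q + Q} = 2 + \frac{2 h}{2 Q} = 2 + 2 h \frac{1}{2 Q} = 2 + \frac{h}{Q}$)
$H{\left(U,o \right)} = -12$ ($H{\left(U,o \right)} = -13 + 1 = -12$)
$j = -10$ ($j = -6 - 4 = -10$)
$j H{\left(-31,l{\left(X,8 \right)} \right)} = \left(-10\right) \left(-12\right) = 120$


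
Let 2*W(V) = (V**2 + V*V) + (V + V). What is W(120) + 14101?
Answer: 28621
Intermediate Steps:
W(V) = V + V**2 (W(V) = ((V**2 + V*V) + (V + V))/2 = ((V**2 + V**2) + 2*V)/2 = (2*V**2 + 2*V)/2 = (2*V + 2*V**2)/2 = V + V**2)
W(120) + 14101 = 120*(1 + 120) + 14101 = 120*121 + 14101 = 14520 + 14101 = 28621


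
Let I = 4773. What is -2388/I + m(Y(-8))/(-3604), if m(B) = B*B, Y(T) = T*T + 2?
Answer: -2449795/1433491 ≈ -1.7090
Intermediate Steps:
Y(T) = 2 + T² (Y(T) = T² + 2 = 2 + T²)
m(B) = B²
-2388/I + m(Y(-8))/(-3604) = -2388/4773 + (2 + (-8)²)²/(-3604) = -2388*1/4773 + (2 + 64)²*(-1/3604) = -796/1591 + 66²*(-1/3604) = -796/1591 + 4356*(-1/3604) = -796/1591 - 1089/901 = -2449795/1433491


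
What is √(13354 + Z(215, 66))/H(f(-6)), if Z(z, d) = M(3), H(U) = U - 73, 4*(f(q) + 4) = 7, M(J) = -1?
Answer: -4*√13353/301 ≈ -1.5356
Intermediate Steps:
f(q) = -9/4 (f(q) = -4 + (¼)*7 = -4 + 7/4 = -9/4)
H(U) = -73 + U
Z(z, d) = -1
√(13354 + Z(215, 66))/H(f(-6)) = √(13354 - 1)/(-73 - 9/4) = √13353/(-301/4) = √13353*(-4/301) = -4*√13353/301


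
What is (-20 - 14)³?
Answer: -39304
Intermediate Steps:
(-20 - 14)³ = (-34)³ = -39304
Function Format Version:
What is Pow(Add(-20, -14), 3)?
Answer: -39304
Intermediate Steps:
Pow(Add(-20, -14), 3) = Pow(-34, 3) = -39304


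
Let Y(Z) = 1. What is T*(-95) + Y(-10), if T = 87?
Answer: -8264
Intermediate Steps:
T*(-95) + Y(-10) = 87*(-95) + 1 = -8265 + 1 = -8264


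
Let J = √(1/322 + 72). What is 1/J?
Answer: √7465570/23185 ≈ 0.11785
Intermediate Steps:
J = √7465570/322 (J = √(1/322 + 72) = √(23185/322) = √7465570/322 ≈ 8.4855)
1/J = 1/(√7465570/322) = √7465570/23185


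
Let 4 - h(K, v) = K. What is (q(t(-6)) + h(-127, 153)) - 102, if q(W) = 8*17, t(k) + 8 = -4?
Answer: 165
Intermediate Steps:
h(K, v) = 4 - K
t(k) = -12 (t(k) = -8 - 4 = -12)
q(W) = 136
(q(t(-6)) + h(-127, 153)) - 102 = (136 + (4 - 1*(-127))) - 102 = (136 + (4 + 127)) - 102 = (136 + 131) - 102 = 267 - 102 = 165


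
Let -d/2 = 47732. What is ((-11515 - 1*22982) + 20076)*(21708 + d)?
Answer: 1063635276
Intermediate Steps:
d = -95464 (d = -2*47732 = -95464)
((-11515 - 1*22982) + 20076)*(21708 + d) = ((-11515 - 1*22982) + 20076)*(21708 - 95464) = ((-11515 - 22982) + 20076)*(-73756) = (-34497 + 20076)*(-73756) = -14421*(-73756) = 1063635276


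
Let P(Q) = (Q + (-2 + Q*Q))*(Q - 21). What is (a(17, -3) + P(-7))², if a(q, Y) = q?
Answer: 1216609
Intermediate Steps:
P(Q) = (-21 + Q)*(-2 + Q + Q²) (P(Q) = (Q + (-2 + Q²))*(-21 + Q) = (-2 + Q + Q²)*(-21 + Q) = (-21 + Q)*(-2 + Q + Q²))
(a(17, -3) + P(-7))² = (17 + (42 + (-7)³ - 23*(-7) - 20*(-7)²))² = (17 + (42 - 343 + 161 - 20*49))² = (17 + (42 - 343 + 161 - 980))² = (17 - 1120)² = (-1103)² = 1216609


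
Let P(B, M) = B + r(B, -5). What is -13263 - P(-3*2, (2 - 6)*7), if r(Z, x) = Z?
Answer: -13251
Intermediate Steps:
P(B, M) = 2*B (P(B, M) = B + B = 2*B)
-13263 - P(-3*2, (2 - 6)*7) = -13263 - 2*(-3*2) = -13263 - 2*(-6) = -13263 - 1*(-12) = -13263 + 12 = -13251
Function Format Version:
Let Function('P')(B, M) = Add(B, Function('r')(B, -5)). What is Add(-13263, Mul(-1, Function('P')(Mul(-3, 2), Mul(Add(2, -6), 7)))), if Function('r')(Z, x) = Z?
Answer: -13251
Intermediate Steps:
Function('P')(B, M) = Mul(2, B) (Function('P')(B, M) = Add(B, B) = Mul(2, B))
Add(-13263, Mul(-1, Function('P')(Mul(-3, 2), Mul(Add(2, -6), 7)))) = Add(-13263, Mul(-1, Mul(2, Mul(-3, 2)))) = Add(-13263, Mul(-1, Mul(2, -6))) = Add(-13263, Mul(-1, -12)) = Add(-13263, 12) = -13251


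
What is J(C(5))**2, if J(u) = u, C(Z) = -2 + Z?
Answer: 9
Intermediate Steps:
J(C(5))**2 = (-2 + 5)**2 = 3**2 = 9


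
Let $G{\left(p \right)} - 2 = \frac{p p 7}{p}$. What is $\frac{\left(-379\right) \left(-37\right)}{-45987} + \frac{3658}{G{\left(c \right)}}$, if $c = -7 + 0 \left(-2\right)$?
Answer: $- \frac{168879527}{2161389} \approx -78.135$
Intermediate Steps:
$c = -7$ ($c = -7 + 0 = -7$)
$G{\left(p \right)} = 2 + 7 p$ ($G{\left(p \right)} = 2 + \frac{p p 7}{p} = 2 + \frac{p^{2} \cdot 7}{p} = 2 + \frac{7 p^{2}}{p} = 2 + 7 p$)
$\frac{\left(-379\right) \left(-37\right)}{-45987} + \frac{3658}{G{\left(c \right)}} = \frac{\left(-379\right) \left(-37\right)}{-45987} + \frac{3658}{2 + 7 \left(-7\right)} = 14023 \left(- \frac{1}{45987}\right) + \frac{3658}{2 - 49} = - \frac{14023}{45987} + \frac{3658}{-47} = - \frac{14023}{45987} + 3658 \left(- \frac{1}{47}\right) = - \frac{14023}{45987} - \frac{3658}{47} = - \frac{168879527}{2161389}$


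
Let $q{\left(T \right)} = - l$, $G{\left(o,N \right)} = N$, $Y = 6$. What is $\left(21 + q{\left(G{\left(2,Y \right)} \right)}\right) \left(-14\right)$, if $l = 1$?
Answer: $-280$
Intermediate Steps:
$q{\left(T \right)} = -1$ ($q{\left(T \right)} = \left(-1\right) 1 = -1$)
$\left(21 + q{\left(G{\left(2,Y \right)} \right)}\right) \left(-14\right) = \left(21 - 1\right) \left(-14\right) = 20 \left(-14\right) = -280$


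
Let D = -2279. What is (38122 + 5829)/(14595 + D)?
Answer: 43951/12316 ≈ 3.5686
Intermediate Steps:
(38122 + 5829)/(14595 + D) = (38122 + 5829)/(14595 - 2279) = 43951/12316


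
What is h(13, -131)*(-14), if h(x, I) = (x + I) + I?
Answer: 3486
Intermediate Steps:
h(x, I) = x + 2*I (h(x, I) = (I + x) + I = x + 2*I)
h(13, -131)*(-14) = (13 + 2*(-131))*(-14) = (13 - 262)*(-14) = -249*(-14) = 3486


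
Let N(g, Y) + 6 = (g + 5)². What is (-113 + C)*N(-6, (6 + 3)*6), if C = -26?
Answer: 695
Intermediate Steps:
N(g, Y) = -6 + (5 + g)² (N(g, Y) = -6 + (g + 5)² = -6 + (5 + g)²)
(-113 + C)*N(-6, (6 + 3)*6) = (-113 - 26)*(-6 + (5 - 6)²) = -139*(-6 + (-1)²) = -139*(-6 + 1) = -139*(-5) = 695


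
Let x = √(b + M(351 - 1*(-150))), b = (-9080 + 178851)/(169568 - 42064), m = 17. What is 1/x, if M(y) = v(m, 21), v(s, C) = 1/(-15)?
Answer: 4*√801004035/127319 ≈ 0.88917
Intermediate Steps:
v(s, C) = -1/15
M(y) = -1/15
b = 169771/127504 ≈ 1.3315
x = 19*√801004035/478140 (x = √(169771/127504 - 1/15) = √(2419061/1912560) = 19*√801004035/478140 ≈ 1.1246)
1/x = 1/(19*√801004035/478140) = 4*√801004035/127319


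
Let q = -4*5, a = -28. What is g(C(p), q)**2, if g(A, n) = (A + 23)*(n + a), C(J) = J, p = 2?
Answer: 1440000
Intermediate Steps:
q = -20
g(A, n) = (-28 + n)*(23 + A) (g(A, n) = (A + 23)*(n - 28) = (23 + A)*(-28 + n) = (-28 + n)*(23 + A))
g(C(p), q)**2 = (-644 - 28*2 + 23*(-20) + 2*(-20))**2 = (-644 - 56 - 460 - 40)**2 = (-1200)**2 = 1440000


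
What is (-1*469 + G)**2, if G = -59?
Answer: 278784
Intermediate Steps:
(-1*469 + G)**2 = (-1*469 - 59)**2 = (-469 - 59)**2 = (-528)**2 = 278784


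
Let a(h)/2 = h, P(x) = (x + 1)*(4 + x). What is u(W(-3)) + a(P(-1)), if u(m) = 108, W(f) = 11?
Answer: 108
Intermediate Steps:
P(x) = (1 + x)*(4 + x)
a(h) = 2*h
u(W(-3)) + a(P(-1)) = 108 + 2*(4 + (-1)² + 5*(-1)) = 108 + 2*(4 + 1 - 5) = 108 + 2*0 = 108 + 0 = 108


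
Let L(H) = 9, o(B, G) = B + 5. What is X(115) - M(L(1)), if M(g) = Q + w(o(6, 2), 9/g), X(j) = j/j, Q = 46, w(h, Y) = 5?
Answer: -50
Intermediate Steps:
o(B, G) = 5 + B
X(j) = 1
M(g) = 51 (M(g) = 46 + 5 = 51)
X(115) - M(L(1)) = 1 - 1*51 = 1 - 51 = -50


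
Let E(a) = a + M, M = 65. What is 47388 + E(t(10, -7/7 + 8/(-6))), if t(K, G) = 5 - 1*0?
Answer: 47458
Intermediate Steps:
t(K, G) = 5 (t(K, G) = 5 + 0 = 5)
E(a) = 65 + a (E(a) = a + 65 = 65 + a)
47388 + E(t(10, -7/7 + 8/(-6))) = 47388 + (65 + 5) = 47388 + 70 = 47458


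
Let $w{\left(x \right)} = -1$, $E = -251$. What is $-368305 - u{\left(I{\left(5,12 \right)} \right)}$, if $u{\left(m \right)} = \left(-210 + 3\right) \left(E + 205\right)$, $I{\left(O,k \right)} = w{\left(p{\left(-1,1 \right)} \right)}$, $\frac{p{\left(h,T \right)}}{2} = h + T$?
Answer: $-377827$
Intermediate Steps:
$p{\left(h,T \right)} = 2 T + 2 h$ ($p{\left(h,T \right)} = 2 \left(h + T\right) = 2 \left(T + h\right) = 2 T + 2 h$)
$I{\left(O,k \right)} = -1$
$u{\left(m \right)} = 9522$ ($u{\left(m \right)} = \left(-210 + 3\right) \left(-251 + 205\right) = \left(-207\right) \left(-46\right) = 9522$)
$-368305 - u{\left(I{\left(5,12 \right)} \right)} = -368305 - 9522 = -377827$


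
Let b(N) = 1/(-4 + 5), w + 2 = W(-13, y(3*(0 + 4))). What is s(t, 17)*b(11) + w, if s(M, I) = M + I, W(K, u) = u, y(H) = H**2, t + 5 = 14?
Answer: 168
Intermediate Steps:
t = 9 (t = -5 + 14 = 9)
w = 142 (w = -2 + (3*(0 + 4))**2 = -2 + (3*4)**2 = -2 + 12**2 = -2 + 144 = 142)
b(N) = 1 (b(N) = 1/1 = 1)
s(M, I) = I + M
s(t, 17)*b(11) + w = (17 + 9)*1 + 142 = 26*1 + 142 = 26 + 142 = 168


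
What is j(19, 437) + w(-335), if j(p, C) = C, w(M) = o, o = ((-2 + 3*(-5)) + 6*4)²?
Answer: 486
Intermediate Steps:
o = 49 (o = ((-2 - 15) + 24)² = (-17 + 24)² = 7² = 49)
w(M) = 49
j(19, 437) + w(-335) = 437 + 49 = 486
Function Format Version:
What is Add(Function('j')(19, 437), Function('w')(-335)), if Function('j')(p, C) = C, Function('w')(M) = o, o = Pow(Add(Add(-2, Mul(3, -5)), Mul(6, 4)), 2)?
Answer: 486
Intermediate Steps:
o = 49 (o = Pow(Add(Add(-2, -15), 24), 2) = Pow(Add(-17, 24), 2) = Pow(7, 2) = 49)
Function('w')(M) = 49
Add(Function('j')(19, 437), Function('w')(-335)) = Add(437, 49) = 486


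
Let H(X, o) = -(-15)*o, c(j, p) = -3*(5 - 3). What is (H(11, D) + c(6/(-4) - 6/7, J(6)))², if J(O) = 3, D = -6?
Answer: 9216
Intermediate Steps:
c(j, p) = -6 (c(j, p) = -3*2 = -6)
H(X, o) = 15*o
(H(11, D) + c(6/(-4) - 6/7, J(6)))² = (15*(-6) - 6)² = (-90 - 6)² = (-96)² = 9216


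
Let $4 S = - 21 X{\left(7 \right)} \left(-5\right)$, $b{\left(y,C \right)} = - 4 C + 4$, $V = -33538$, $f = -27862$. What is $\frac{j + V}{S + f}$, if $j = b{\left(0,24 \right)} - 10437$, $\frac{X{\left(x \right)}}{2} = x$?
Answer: $\frac{88134}{54989} \approx 1.6028$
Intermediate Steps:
$X{\left(x \right)} = 2 x$
$b{\left(y,C \right)} = 4 - 4 C$
$S = \frac{735}{2}$ ($S = \frac{- 21 \cdot 2 \cdot 7 \left(-5\right)}{4} = \frac{\left(-21\right) 14 \left(-5\right)}{4} = \frac{\left(-294\right) \left(-5\right)}{4} = \frac{1}{4} \cdot 1470 = \frac{735}{2} \approx 367.5$)
$j = -10529$ ($j = \left(4 - 96\right) - 10437 = -92 - 10437 = -10529$)
$\frac{j + V}{S + f} = \frac{-10529 - 33538}{\frac{735}{2} - 27862} = - \frac{44067}{- \frac{54989}{2}} = \left(-44067\right) \left(- \frac{2}{54989}\right) = \frac{88134}{54989}$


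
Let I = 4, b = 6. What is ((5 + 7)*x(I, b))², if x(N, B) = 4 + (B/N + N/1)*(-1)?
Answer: 324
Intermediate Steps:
x(N, B) = 4 - N - B/N (x(N, B) = 4 + (B/N + N*1)*(-1) = 4 + (B/N + N)*(-1) = 4 + (N + B/N)*(-1) = 4 + (-N - B/N) = 4 - N - B/N)
((5 + 7)*x(I, b))² = ((5 + 7)*(4 - 1*4 - 1*6/4))² = (12*(4 - 4 - 1*6*¼))² = (12*(4 - 4 - 3/2))² = (12*(-3/2))² = (-18)² = 324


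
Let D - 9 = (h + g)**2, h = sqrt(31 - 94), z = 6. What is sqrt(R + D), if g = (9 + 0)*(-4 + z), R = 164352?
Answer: sqrt(164622 + 108*I*sqrt(7)) ≈ 405.74 + 0.352*I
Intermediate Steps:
h = 3*I*sqrt(7) (h = sqrt(-63) = 3*I*sqrt(7) ≈ 7.9373*I)
g = 18 (g = (9 + 0)*(-4 + 6) = 9*2 = 18)
D = 9 + (18 + 3*I*sqrt(7))**2 (D = 9 + (3*I*sqrt(7) + 18)**2 = 9 + (18 + 3*I*sqrt(7))**2 ≈ 270.0 + 285.74*I)
sqrt(R + D) = sqrt(164352 + (270 + 108*I*sqrt(7))) = sqrt(164622 + 108*I*sqrt(7))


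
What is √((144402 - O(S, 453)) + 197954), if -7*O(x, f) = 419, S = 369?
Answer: √16778377/7 ≈ 585.16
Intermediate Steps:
O(x, f) = -419/7 (O(x, f) = -⅐*419 = -419/7)
√((144402 - O(S, 453)) + 197954) = √((144402 - 1*(-419/7)) + 197954) = √((144402 + 419/7) + 197954) = √(1011233/7 + 197954) = √(2396911/7) = √16778377/7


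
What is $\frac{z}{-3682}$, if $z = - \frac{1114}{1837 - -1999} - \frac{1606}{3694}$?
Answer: $\frac{2568933}{13043654372} \approx 0.00019695$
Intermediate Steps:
$z = - \frac{2568933}{3542546}$ ($z = - \frac{1114}{1837 + 1999} - \frac{803}{1847} = - \frac{1114}{3836} - \frac{803}{1847} = \left(-1114\right) \frac{1}{3836} - \frac{803}{1847} = - \frac{557}{1918} - \frac{803}{1847} = - \frac{2568933}{3542546} \approx -0.72517$)
$\frac{z}{-3682} = - \frac{2568933}{3542546 \left(-3682\right)} = \left(- \frac{2568933}{3542546}\right) \left(- \frac{1}{3682}\right) = \frac{2568933}{13043654372}$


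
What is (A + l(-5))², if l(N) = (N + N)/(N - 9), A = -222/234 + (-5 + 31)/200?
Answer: 8128201/745290000 ≈ 0.010906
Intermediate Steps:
A = -3193/3900 (A = -222*1/234 + 26*(1/200) = -37/39 + 13/100 = -3193/3900 ≈ -0.81872)
l(N) = 2*N/(-9 + N) (l(N) = (2*N)/(-9 + N) = 2*N/(-9 + N))
(A + l(-5))² = (-3193/3900 + 2*(-5)/(-9 - 5))² = (-3193/3900 + 2*(-5)/(-14))² = (-3193/3900 + 2*(-5)*(-1/14))² = (-3193/3900 + 5/7)² = (-2851/27300)² = 8128201/745290000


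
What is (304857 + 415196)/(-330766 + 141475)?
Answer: -720053/189291 ≈ -3.8039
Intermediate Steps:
(304857 + 415196)/(-330766 + 141475) = 720053/(-189291) = 720053*(-1/189291) = -720053/189291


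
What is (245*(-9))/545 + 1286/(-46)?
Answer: -80230/2507 ≈ -32.002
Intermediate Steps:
(245*(-9))/545 + 1286/(-46) = -2205*1/545 + 1286*(-1/46) = -441/109 - 643/23 = -80230/2507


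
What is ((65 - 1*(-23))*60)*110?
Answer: 580800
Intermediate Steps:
((65 - 1*(-23))*60)*110 = ((65 + 23)*60)*110 = (88*60)*110 = 5280*110 = 580800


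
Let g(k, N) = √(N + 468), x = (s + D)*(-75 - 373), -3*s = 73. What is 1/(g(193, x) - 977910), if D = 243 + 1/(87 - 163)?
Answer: -5574087/5450955973856 - I*√79185255/27254779869280 ≈ -1.0226e-6 - 3.265e-10*I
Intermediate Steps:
s = -73/3 (s = -⅓*73 = -73/3 ≈ -24.333)
D = 18467/76 (D = 243 + 1/(-76) = 243 - 1/76 = 18467/76 ≈ 242.99)
x = -5583536/57 (x = (-73/3 + 18467/76)*(-75 - 373) = (49853/228)*(-448) = -5583536/57 ≈ -97957.)
g(k, N) = √(468 + N)
1/(g(193, x) - 977910) = 1/(√(468 - 5583536/57) - 977910) = 1/(√(-5556860/57) - 977910) = 1/(2*I*√79185255/57 - 977910) = 1/(-977910 + 2*I*√79185255/57)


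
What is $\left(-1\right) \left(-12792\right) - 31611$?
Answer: $-18819$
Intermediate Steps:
$\left(-1\right) \left(-12792\right) - 31611 = 12792 - 31611 = -18819$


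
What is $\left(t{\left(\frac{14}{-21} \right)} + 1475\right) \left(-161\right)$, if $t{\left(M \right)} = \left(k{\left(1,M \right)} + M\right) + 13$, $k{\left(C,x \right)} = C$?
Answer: $- \frac{718865}{3} \approx -2.3962 \cdot 10^{5}$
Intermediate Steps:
$t{\left(M \right)} = 14 + M$ ($t{\left(M \right)} = \left(1 + M\right) + 13 = 14 + M$)
$\left(t{\left(\frac{14}{-21} \right)} + 1475\right) \left(-161\right) = \left(\left(14 + \frac{14}{-21}\right) + 1475\right) \left(-161\right) = \left(\left(14 + 14 \left(- \frac{1}{21}\right)\right) + 1475\right) \left(-161\right) = \left(\left(14 - \frac{2}{3}\right) + 1475\right) \left(-161\right) = \left(\frac{40}{3} + 1475\right) \left(-161\right) = \frac{4465}{3} \left(-161\right) = - \frac{718865}{3}$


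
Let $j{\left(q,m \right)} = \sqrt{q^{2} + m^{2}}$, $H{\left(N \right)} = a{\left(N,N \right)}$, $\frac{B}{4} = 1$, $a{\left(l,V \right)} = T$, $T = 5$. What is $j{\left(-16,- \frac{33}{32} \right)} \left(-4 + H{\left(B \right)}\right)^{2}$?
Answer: $\frac{29 \sqrt{313}}{32} \approx 16.033$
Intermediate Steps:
$a{\left(l,V \right)} = 5$
$B = 4$ ($B = 4 \cdot 1 = 4$)
$H{\left(N \right)} = 5$
$j{\left(q,m \right)} = \sqrt{m^{2} + q^{2}}$
$j{\left(-16,- \frac{33}{32} \right)} \left(-4 + H{\left(B \right)}\right)^{2} = \sqrt{\left(- \frac{33}{32}\right)^{2} + \left(-16\right)^{2}} \left(-4 + 5\right)^{2} = \sqrt{\left(\left(-33\right) \frac{1}{32}\right)^{2} + 256} \cdot 1^{2} = \sqrt{\left(- \frac{33}{32}\right)^{2} + 256} \cdot 1 = \sqrt{\frac{1089}{1024} + 256} \cdot 1 = \sqrt{\frac{263233}{1024}} \cdot 1 = \frac{29 \sqrt{313}}{32} \cdot 1 = \frac{29 \sqrt{313}}{32}$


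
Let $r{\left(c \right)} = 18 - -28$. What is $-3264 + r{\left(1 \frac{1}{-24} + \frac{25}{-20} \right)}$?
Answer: $-3218$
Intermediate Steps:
$r{\left(c \right)} = 46$ ($r{\left(c \right)} = 18 + 28 = 46$)
$-3264 + r{\left(1 \frac{1}{-24} + \frac{25}{-20} \right)} = -3264 + 46 = -3218$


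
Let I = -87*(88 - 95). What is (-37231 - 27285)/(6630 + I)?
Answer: -508/57 ≈ -8.9123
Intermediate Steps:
I = 609 (I = -87*(-7) = 609)
(-37231 - 27285)/(6630 + I) = (-37231 - 27285)/(6630 + 609) = -64516/7239 = -64516*1/7239 = -508/57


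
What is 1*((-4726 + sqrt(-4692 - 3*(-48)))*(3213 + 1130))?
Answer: -20525018 + 8686*I*sqrt(1137) ≈ -2.0525e+7 + 2.9289e+5*I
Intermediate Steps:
1*((-4726 + sqrt(-4692 - 3*(-48)))*(3213 + 1130)) = 1*((-4726 + sqrt(-4692 + 144))*4343) = 1*((-4726 + sqrt(-4548))*4343) = 1*((-4726 + 2*I*sqrt(1137))*4343) = 1*(-20525018 + 8686*I*sqrt(1137)) = -20525018 + 8686*I*sqrt(1137)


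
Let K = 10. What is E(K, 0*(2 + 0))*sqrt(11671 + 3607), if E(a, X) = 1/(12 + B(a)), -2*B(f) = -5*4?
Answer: sqrt(15278)/22 ≈ 5.6184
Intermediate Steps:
B(f) = 10 (B(f) = -(-5)*4/2 = -1/2*(-20) = 10)
E(a, X) = 1/22 (E(a, X) = 1/(12 + 10) = 1/22)
E(K, 0*(2 + 0))*sqrt(11671 + 3607) = sqrt(11671 + 3607)/22 = sqrt(15278)/22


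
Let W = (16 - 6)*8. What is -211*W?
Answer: -16880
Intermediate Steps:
W = 80 (W = 10*8 = 80)
-211*W = -211*80 = -16880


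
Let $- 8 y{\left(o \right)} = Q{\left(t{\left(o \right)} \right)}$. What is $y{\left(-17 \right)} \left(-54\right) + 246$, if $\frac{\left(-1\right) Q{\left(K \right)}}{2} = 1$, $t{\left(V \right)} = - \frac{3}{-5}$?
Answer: $\frac{465}{2} \approx 232.5$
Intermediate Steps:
$t{\left(V \right)} = \frac{3}{5}$ ($t{\left(V \right)} = \left(-3\right) \left(- \frac{1}{5}\right) = \frac{3}{5}$)
$Q{\left(K \right)} = -2$ ($Q{\left(K \right)} = \left(-2\right) 1 = -2$)
$y{\left(o \right)} = \frac{1}{4}$ ($y{\left(o \right)} = \left(- \frac{1}{8}\right) \left(-2\right) = \frac{1}{4}$)
$y{\left(-17 \right)} \left(-54\right) + 246 = \frac{1}{4} \left(-54\right) + 246 = - \frac{27}{2} + 246 = \frac{465}{2}$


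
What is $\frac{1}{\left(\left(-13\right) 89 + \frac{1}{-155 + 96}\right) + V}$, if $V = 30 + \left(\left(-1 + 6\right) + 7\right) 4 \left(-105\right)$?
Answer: $- \frac{59}{363854} \approx -0.00016215$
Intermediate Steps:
$V = -5010$ ($V = 30 + \left(5 + 7\right) 4 \left(-105\right) = 30 + 12 \cdot 4 \left(-105\right) = 30 + 48 \left(-105\right) = 30 - 5040 = -5010$)
$\frac{1}{\left(\left(-13\right) 89 + \frac{1}{-155 + 96}\right) + V} = \frac{1}{\left(\left(-13\right) 89 + \frac{1}{-155 + 96}\right) - 5010} = \frac{1}{\left(-1157 + \frac{1}{-59}\right) - 5010} = \frac{1}{\left(-1157 - \frac{1}{59}\right) - 5010} = \frac{1}{- \frac{68264}{59} - 5010} = \frac{1}{- \frac{363854}{59}} = - \frac{59}{363854}$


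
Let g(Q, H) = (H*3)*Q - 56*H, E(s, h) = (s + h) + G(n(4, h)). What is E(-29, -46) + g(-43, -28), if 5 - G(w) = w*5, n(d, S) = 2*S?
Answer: 5570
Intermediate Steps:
G(w) = 5 - 5*w (G(w) = 5 - w*5 = 5 - 5*w)
E(s, h) = 5 + s - 9*h (E(s, h) = (s + h) + (5 - 10*h) = (h + s) + (5 - 10*h) = 5 + s - 9*h)
g(Q, H) = -56*H + 3*H*Q (g(Q, H) = (3*H)*Q - 56*H = 3*H*Q - 56*H = -56*H + 3*H*Q)
E(-29, -46) + g(-43, -28) = (5 - 29 - 9*(-46)) - 28*(-56 + 3*(-43)) = (5 - 29 + 414) - 28*(-56 - 129) = 390 - 28*(-185) = 390 + 5180 = 5570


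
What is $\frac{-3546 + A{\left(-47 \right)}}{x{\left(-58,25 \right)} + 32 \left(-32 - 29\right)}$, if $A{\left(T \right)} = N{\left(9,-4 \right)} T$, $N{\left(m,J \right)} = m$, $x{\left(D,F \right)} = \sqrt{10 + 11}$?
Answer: $\frac{7747488}{3810283} + \frac{3969 \sqrt{21}}{3810283} \approx 2.0381$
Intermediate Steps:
$x{\left(D,F \right)} = \sqrt{21}$
$A{\left(T \right)} = 9 T$
$\frac{-3546 + A{\left(-47 \right)}}{x{\left(-58,25 \right)} + 32 \left(-32 - 29\right)} = \frac{-3546 + 9 \left(-47\right)}{\sqrt{21} + 32 \left(-32 - 29\right)} = \frac{-3546 - 423}{\sqrt{21} + 32 \left(-61\right)} = - \frac{3969}{\sqrt{21} - 1952} = - \frac{3969}{-1952 + \sqrt{21}}$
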